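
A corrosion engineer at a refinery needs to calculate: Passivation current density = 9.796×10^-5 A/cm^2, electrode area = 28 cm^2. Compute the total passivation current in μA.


I = i_pass * A, then convert A → μA (×10^6)
I = 9.796×10^-5 * 28 * 10^6 = 2742.88 μA

2742.88 μA


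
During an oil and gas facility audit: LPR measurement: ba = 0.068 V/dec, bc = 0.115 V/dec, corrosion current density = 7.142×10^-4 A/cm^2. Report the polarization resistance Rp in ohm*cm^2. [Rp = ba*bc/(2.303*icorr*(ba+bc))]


Apply the Stern-Geary equation: Rp = ba*bc / (2.303*icorr*(ba+bc))
ba*bc = 0.068*0.115 = 0.00782
ba+bc = 0.183; 2.303*icorr*(ba+bc) = 2.303*7.142×10^-4*0.183 = 3.0099888×10^-4
Rp = 0.00782 / 3.0099888×10^-4 = 25.98 ohm*cm^2

25.98 ohm*cm^2


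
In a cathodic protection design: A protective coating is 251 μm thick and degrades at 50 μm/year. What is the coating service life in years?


Service life = thickness / degradation rate
Life = 251 / 50 = 5.0 years

5.0 years


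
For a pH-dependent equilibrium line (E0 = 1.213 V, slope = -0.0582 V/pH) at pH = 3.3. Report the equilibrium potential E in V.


Apply the Pourbaix line equation: E = E0 + slope*pH
E = 1.213 + (-0.0582)*3.3 = 1.213 + (-0.19206) = 1.02094 V
Rounded to 3 decimal places: E = 1.021 V

1.021 V


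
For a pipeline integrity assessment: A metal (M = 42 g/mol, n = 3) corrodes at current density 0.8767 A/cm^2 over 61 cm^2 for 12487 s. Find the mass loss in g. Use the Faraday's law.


Apply Faraday's law: m = i*A*t*M / (n*F)
Total charge passed Q = i*A*t = 0.8767*61*12487 = 667788.5269 C
m = Q*M/(n*F) = 667788.5269*42/(3*96485) = 96.896 g

96.896 g


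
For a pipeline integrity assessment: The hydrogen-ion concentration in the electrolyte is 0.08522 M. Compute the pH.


pH = −log10[H+]
pH = −log10(0.08522) = 1.07

1.07


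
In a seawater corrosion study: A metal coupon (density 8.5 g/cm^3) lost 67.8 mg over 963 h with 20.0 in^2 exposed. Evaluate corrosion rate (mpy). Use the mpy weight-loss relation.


Apply the mpy weight-loss relation: CR = 534 * W / (D * A * T)
Numerator: 534 * 67.8 = 36205.2
Denominator: 8.5 * 20.0 * 963 = 163710.0
CR = 36205.2 / 163710.0 = 0.2212 mpy

0.2212 mpy


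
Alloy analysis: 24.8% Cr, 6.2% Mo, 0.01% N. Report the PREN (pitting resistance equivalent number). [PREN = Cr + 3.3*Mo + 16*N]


Apply the PREN formula: PREN = Cr + 3.3*Mo + 16*N
PREN = 24.8 + 3.3*6.2 + 16*0.01
PREN = 24.8 + 20.46 + 0.16 = 45.42

45.42


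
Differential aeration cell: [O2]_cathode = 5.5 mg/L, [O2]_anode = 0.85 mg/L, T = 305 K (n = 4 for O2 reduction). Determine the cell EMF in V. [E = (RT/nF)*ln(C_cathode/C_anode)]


Apply the Nernst concentration-cell relation: E = (RT/nF)*ln(C_cathode/C_anode)
RT/nF = 8.314*305/(4*96485) = 0.00657037 V
ln(5.5/0.85) = 1.86727
E = 0.00657037 * 1.86727 = 0.01227 V

0.01227 V


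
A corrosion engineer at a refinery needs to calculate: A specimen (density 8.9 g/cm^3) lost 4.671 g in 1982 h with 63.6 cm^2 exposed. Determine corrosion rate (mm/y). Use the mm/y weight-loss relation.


Apply the mm/y weight-loss relation: CR = 87600 * W / (D * A * T)
Numerator: 87600 * 4.671 = 409179.6
Denominator: 8.9 * 63.6 * 1982 = 1121891.28
CR = 409179.6 / 1121891.28 = 0.36472 mm/y

0.36472 mm/y


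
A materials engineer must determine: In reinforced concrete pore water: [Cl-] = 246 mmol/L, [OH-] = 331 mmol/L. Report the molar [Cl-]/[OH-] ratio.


Threshold parameter = [Cl-] / [OH-] (molar basis; both in mmol/L, so units cancel)
Ratio = 246 / 331 = 0.74

0.74


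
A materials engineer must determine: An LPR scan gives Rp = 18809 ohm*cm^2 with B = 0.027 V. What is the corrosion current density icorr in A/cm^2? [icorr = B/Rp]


Apply the Stern-Geary relation: icorr = B / Rp
icorr = 0.027 / 18809 = 1.435×10^-6 A/cm^2

1.435×10^-6 A/cm^2


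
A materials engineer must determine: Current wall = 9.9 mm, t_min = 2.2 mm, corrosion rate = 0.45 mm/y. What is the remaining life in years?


Apply the remaining-life relation: RL = (t_current − t_min) / CR
RL = (9.9 − 2.2) / 0.45 = 7.7 / 0.45 = 17.1 years

17.1 years


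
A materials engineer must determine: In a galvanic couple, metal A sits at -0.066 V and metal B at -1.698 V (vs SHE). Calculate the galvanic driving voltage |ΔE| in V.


Driving voltage is the absolute potential difference.
|ΔE| = |-0.066 − (-1.698)| = 1.632 V

1.632 V


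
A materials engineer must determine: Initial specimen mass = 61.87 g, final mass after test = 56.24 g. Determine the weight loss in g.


Weight loss = initial − final
WL = 61.87 − 56.24 = 5.63 g

5.63 g


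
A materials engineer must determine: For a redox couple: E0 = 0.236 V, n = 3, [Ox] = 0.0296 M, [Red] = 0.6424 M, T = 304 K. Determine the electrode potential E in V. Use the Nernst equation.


Apply the Nernst equation: E = E0 + (RT/nF)*ln([Ox]/[Red])
Step 1: RT/nF = 8.314*304/(3*96485) = 0.00873178 V
Step 2: [Ox]/[Red] = 0.0296/0.6424 = 0.046077
Step 3: ln(0.046077) = -3.077441
Step 4: correction = 0.00873178 * -3.077441 = -0.027 V
E = 0.236 + -0.027 = 0.209 V

0.209 V


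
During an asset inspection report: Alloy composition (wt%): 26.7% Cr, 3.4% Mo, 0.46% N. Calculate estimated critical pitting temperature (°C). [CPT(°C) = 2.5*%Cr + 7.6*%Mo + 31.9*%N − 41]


Apply the ASTM G48 empirical CPT estimate: CPT(°C) = 2.5*%Cr + 7.6*%Mo + 31.9*%N − 41
2.5*26.7 = 66.75; 7.6*3.4 = 25.84; 31.9*0.46 = 14.674
CPT = 66.75 + 25.84 + 14.674 − 41 = 66.264 °C
Rounded to 0.1 °C: CPT ≈ 66.3 °C

66.3 °C


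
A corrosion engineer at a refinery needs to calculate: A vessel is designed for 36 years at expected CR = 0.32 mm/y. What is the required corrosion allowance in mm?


Corrosion allowance = CR × design life
CA = 0.32 * 36 = 11.52 mm

11.52 mm


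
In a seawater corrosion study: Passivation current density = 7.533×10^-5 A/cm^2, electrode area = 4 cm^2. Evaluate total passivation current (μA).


I = i_pass * A, then convert A → μA (×10^6)
I = 7.533×10^-5 * 4 * 10^6 = 301.32 μA

301.32 μA


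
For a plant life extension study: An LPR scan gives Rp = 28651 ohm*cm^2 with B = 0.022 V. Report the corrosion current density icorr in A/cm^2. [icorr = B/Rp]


Apply the Stern-Geary relation: icorr = B / Rp
icorr = 0.022 / 28651 = 7.679×10^-7 A/cm^2

7.679×10^-7 A/cm^2


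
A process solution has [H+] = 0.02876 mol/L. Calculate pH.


pH = −log10[H+]
pH = −log10(0.02876) = 1.54

1.54


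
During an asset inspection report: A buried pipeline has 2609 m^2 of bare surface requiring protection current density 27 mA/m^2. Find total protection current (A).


I = area * current density, then convert mA → A (÷1000)
I = 2609 * 27 / 1000 = 70.44 A

70.44 A


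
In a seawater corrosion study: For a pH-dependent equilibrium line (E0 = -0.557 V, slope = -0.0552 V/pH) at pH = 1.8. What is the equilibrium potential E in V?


Apply the Pourbaix line equation: E = E0 + slope*pH
E = -0.557 + (-0.0552)*1.8 = -0.557 + (-0.09936) = -0.65636 V
Rounded to 4 decimal places: E = -0.6564 V

-0.6564 V


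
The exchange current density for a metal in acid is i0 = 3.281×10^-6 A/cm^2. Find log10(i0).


i0 = 3.281×10^-6 A/cm^2
log10(i0) = -5.484

-5.484


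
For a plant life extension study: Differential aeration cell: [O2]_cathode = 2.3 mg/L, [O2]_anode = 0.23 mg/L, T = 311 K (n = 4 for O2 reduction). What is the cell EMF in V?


Apply the Nernst concentration-cell relation: E = (RT/nF)*ln(C_cathode/C_anode)
RT/nF = 8.314*311/(4*96485) = 0.00669963 V
ln(2.3/0.23) = 2.30259
E = 0.00669963 * 2.30259 = 0.01543 V

0.01543 V


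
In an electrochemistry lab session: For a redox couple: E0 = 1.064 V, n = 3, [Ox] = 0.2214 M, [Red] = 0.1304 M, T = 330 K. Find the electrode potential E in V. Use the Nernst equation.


Apply the Nernst equation: E = E0 + (RT/nF)*ln([Ox]/[Red])
Step 1: RT/nF = 8.314*330/(3*96485) = 0.00947857 V
Step 2: [Ox]/[Red] = 0.2214/0.1304 = 1.697853
Step 3: ln(1.697853) = 0.529365
Step 4: correction = 0.00947857 * 0.529365 = 0.005 V
E = 1.064 + 0.005 = 1.069 V

1.069 V


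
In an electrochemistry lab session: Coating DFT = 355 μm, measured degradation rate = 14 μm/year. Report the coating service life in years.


Service life = thickness / degradation rate
Life = 355 / 14 = 25.4 years

25.4 years


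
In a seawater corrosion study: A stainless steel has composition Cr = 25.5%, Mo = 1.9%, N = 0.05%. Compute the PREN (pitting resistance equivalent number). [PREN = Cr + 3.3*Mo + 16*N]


Apply the PREN formula: PREN = Cr + 3.3*Mo + 16*N
PREN = 25.5 + 3.3*1.9 + 16*0.05
PREN = 25.5 + 6.27 + 0.8 = 32.57

32.57


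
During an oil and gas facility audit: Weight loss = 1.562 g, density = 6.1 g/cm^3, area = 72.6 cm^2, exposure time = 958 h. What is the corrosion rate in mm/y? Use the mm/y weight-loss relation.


Apply the mm/y weight-loss relation: CR = 87600 * W / (D * A * T)
Numerator: 87600 * 1.562 = 136831.2
Denominator: 6.1 * 72.6 * 958 = 424259.88
CR = 136831.2 / 424259.88 = 0.3225 mm/y

0.3225 mm/y


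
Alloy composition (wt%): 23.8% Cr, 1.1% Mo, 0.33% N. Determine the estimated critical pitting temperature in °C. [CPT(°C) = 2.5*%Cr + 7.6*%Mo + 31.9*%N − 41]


Apply the ASTM G48 empirical CPT estimate: CPT(°C) = 2.5*%Cr + 7.6*%Mo + 31.9*%N − 41
2.5*23.8 = 59.5; 7.6*1.1 = 8.36; 31.9*0.33 = 10.527
CPT = 59.5 + 8.36 + 10.527 − 41 = 37.387 °C
Rounded to 0.1 °C: CPT ≈ 37.4 °C

37.4 °C


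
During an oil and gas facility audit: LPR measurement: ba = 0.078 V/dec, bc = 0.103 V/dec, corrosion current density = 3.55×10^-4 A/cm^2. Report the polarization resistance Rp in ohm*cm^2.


Apply the Stern-Geary equation: Rp = ba*bc / (2.303*icorr*(ba+bc))
ba*bc = 0.078*0.103 = 0.008034
ba+bc = 0.181; 2.303*icorr*(ba+bc) = 2.303*3.55×10^-4*0.181 = 1.4797927×10^-4
Rp = 0.008034 / 1.4797927×10^-4 = 54.3 ohm*cm^2

54.3 ohm*cm^2


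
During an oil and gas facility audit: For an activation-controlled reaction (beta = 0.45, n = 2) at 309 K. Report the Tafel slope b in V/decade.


Apply the Tafel slope relation: b = 2.303*R*T/(beta*n*F)
Numerator: 2.303 * 8.314 * 309 = 5916.47
Denominator: 0.45 * 2 * 96485 = 86836.5
b = 5916.47 / 86836.5 = 0.0681 V/decade

0.0681 V/decade


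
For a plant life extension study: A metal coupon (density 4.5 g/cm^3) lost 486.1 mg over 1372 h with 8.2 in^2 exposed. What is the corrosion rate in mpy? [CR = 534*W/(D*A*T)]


Apply the mpy weight-loss relation: CR = 534 * W / (D * A * T)
Numerator: 534 * 486.1 = 259577.4
Denominator: 4.5 * 8.2 * 1372 = 50626.8
CR = 259577.4 / 50626.8 = 5.1273 mpy

5.1273 mpy


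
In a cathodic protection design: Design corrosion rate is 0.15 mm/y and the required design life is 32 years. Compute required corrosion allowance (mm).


Corrosion allowance = CR × design life
CA = 0.15 * 32 = 4.8 mm

4.8 mm


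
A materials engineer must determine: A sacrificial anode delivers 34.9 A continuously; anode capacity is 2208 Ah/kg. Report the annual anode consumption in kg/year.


Annual consumption = current * hours per year / capacity
Rate = 34.9 * 8760 / 2208 = 138.5 kg/year

138.5 kg/year


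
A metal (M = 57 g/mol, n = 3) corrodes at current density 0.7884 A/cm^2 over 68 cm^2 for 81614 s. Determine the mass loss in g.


Apply Faraday's law: m = i*A*t*M / (n*F)
Total charge passed Q = i*A*t = 0.7884*68*81614 = 4375424.4768 C
m = Q*M/(n*F) = 4375424.4768*57/(3*96485) = 861.6165 g

861.6165 g


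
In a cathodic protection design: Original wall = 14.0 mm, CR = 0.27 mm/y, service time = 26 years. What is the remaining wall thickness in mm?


Remaining wall = original − CR × time
t = 14.0 − 0.27*26 = 14.0 − 7.02 = 6.98 mm

6.98 mm


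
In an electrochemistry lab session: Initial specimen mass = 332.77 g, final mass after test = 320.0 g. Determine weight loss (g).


Weight loss = initial − final
WL = 332.77 − 320.0 = 12.77 g

12.77 g


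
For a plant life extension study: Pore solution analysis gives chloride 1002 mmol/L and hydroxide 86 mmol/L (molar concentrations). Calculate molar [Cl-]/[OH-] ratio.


Threshold parameter = [Cl-] / [OH-] (molar basis; both in mmol/L, so units cancel)
Ratio = 1002 / 86 = 11.65

11.65


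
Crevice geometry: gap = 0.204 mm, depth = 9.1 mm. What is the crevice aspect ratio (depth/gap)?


Aspect ratio = depth / gap
Ratio = 9.1 / 0.204 = 44.6

44.6


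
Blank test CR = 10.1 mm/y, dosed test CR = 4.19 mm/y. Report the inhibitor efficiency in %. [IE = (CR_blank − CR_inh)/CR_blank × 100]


Apply the inhibitor-efficiency definition: IE = (CR_blank − CR_inh)/CR_blank × 100
IE = (10.1 − 4.19) / 10.1 × 100
IE = 5.91 / 10.1 × 100 = 58.5 %

58.5 %


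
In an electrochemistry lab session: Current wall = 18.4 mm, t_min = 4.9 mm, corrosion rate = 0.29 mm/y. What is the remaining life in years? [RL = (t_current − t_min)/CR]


Apply the remaining-life relation: RL = (t_current − t_min) / CR
RL = (18.4 − 4.9) / 0.29 = 13.5 / 0.29 = 46.6 years

46.6 years


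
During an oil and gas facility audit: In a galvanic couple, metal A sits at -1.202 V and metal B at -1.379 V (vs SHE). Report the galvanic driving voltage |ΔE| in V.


Driving voltage is the absolute potential difference.
|ΔE| = |-1.202 − (-1.379)| = 0.177 V

0.177 V


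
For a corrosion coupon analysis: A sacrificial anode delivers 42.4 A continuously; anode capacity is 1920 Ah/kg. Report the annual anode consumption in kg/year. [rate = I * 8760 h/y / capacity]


Annual consumption = current * hours per year / capacity
Rate = 42.4 * 8760 / 1920 = 193.5 kg/year

193.5 kg/year


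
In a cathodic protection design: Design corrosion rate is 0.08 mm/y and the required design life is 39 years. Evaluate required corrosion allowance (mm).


Corrosion allowance = CR × design life
CA = 0.08 * 39 = 3.12 mm

3.12 mm


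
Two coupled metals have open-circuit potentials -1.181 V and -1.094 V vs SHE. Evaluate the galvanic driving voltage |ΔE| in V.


Driving voltage is the absolute potential difference.
|ΔE| = |-1.181 − (-1.094)| = 0.087 V

0.087 V


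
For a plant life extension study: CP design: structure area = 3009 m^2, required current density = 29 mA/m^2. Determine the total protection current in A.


I = area * current density, then convert mA → A (÷1000)
I = 3009 * 29 / 1000 = 87.26 A

87.26 A


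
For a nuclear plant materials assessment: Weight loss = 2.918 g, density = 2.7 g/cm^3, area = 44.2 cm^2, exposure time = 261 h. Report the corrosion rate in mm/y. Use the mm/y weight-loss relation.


Apply the mm/y weight-loss relation: CR = 87600 * W / (D * A * T)
Numerator: 87600 * 2.918 = 255616.8
Denominator: 2.7 * 44.2 * 261 = 31147.74
CR = 255616.8 / 31147.74 = 8.2066 mm/y

8.2066 mm/y


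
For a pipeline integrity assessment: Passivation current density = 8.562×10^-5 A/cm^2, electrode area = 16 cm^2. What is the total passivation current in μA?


I = i_pass * A, then convert A → μA (×10^6)
I = 8.562×10^-5 * 16 * 10^6 = 1369.92 μA

1369.92 μA


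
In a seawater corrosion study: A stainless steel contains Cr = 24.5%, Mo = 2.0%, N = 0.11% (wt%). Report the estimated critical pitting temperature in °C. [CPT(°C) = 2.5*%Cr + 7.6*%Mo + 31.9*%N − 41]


Apply the ASTM G48 empirical CPT estimate: CPT(°C) = 2.5*%Cr + 7.6*%Mo + 31.9*%N − 41
2.5*24.5 = 61.25; 7.6*2.0 = 15.2; 31.9*0.11 = 3.509
CPT = 61.25 + 15.2 + 3.509 − 41 = 38.959 °C
Rounded to 0.1 °C: CPT ≈ 39.0 °C

39.0 °C


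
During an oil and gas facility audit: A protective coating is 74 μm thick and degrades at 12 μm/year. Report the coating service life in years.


Service life = thickness / degradation rate
Life = 74 / 12 = 6.2 years

6.2 years


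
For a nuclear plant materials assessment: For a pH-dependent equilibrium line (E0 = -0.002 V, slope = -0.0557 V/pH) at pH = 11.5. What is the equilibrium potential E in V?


Apply the Pourbaix line equation: E = E0 + slope*pH
E = -0.002 + (-0.0557)*11.5 = -0.002 + (-0.64055) = -0.64255 V
Rounded to 4 decimal places: E = -0.6426 V

-0.6426 V


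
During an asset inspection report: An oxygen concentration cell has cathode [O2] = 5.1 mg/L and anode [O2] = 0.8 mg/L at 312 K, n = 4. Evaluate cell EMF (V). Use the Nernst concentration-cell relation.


Apply the Nernst concentration-cell relation: E = (RT/nF)*ln(C_cathode/C_anode)
RT/nF = 8.314*312/(4*96485) = 0.00672117 V
ln(5.1/0.8) = 1.85238
E = 0.00672117 * 1.85238 = 0.01245 V

0.01245 V


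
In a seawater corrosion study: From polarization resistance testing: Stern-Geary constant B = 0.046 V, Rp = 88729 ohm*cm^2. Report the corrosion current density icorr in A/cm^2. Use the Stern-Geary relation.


Apply the Stern-Geary relation: icorr = B / Rp
icorr = 0.046 / 88729 = 5.184×10^-7 A/cm^2

5.184×10^-7 A/cm^2


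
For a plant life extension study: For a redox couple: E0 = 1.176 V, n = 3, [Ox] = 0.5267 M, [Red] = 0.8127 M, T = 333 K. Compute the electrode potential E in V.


Apply the Nernst equation: E = E0 + (RT/nF)*ln([Ox]/[Red])
Step 1: RT/nF = 8.314*333/(3*96485) = 0.00956474 V
Step 2: [Ox]/[Red] = 0.5267/0.8127 = 0.648087
Step 3: ln(0.648087) = -0.43373
Step 4: correction = 0.00956474 * -0.43373 = -0.0041 V
E = 1.176 + -0.0041 = 1.1719 V

1.1719 V


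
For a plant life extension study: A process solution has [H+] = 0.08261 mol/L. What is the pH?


pH = −log10[H+]
pH = −log10(0.08261) = 1.08

1.08


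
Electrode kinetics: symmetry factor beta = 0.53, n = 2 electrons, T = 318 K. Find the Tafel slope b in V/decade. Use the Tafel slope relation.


Apply the Tafel slope relation: b = 2.303*R*T/(beta*n*F)
Numerator: 2.303 * 8.314 * 318 = 6088.79
Denominator: 0.53 * 2 * 96485 = 102274.1
b = 6088.79 / 102274.1 = 0.06 V/decade

0.06 V/decade


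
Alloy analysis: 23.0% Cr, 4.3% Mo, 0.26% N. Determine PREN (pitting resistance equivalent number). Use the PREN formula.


Apply the PREN formula: PREN = Cr + 3.3*Mo + 16*N
PREN = 23.0 + 3.3*4.3 + 16*0.26
PREN = 23.0 + 14.19 + 4.16 = 41.35

41.35


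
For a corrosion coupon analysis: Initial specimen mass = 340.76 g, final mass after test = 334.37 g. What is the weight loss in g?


Weight loss = initial − final
WL = 340.76 − 334.37 = 6.39 g

6.39 g


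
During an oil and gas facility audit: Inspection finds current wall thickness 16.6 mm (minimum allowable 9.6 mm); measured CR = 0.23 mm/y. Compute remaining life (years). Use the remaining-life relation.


Apply the remaining-life relation: RL = (t_current − t_min) / CR
RL = (16.6 − 9.6) / 0.23 = 7.0 / 0.23 = 30.4 years

30.4 years


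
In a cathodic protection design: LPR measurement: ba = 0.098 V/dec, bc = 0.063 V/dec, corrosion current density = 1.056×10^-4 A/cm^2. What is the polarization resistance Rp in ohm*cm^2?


Apply the Stern-Geary equation: Rp = ba*bc / (2.303*icorr*(ba+bc))
ba*bc = 0.098*0.063 = 0.006174
ba+bc = 0.161; 2.303*icorr*(ba+bc) = 2.303*1.056×10^-4*0.161 = 3.9154685×10^-5
Rp = 0.006174 / 3.9154685×10^-5 = 157.68 ohm*cm^2

157.68 ohm*cm^2


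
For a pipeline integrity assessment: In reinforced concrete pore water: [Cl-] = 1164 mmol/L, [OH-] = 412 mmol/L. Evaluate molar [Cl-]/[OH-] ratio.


Threshold parameter = [Cl-] / [OH-] (molar basis; both in mmol/L, so units cancel)
Ratio = 1164 / 412 = 2.83

2.83


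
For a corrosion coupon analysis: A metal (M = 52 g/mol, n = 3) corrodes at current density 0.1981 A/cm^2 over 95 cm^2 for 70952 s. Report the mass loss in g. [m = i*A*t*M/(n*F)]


Apply Faraday's law: m = i*A*t*M / (n*F)
Total charge passed Q = i*A*t = 0.1981*95*70952 = 1335281.164 C
m = Q*M/(n*F) = 1335281.164*52/(3*96485) = 239.881 g

239.881 g


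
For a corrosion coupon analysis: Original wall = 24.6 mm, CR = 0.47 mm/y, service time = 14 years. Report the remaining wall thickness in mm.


Remaining wall = original − CR × time
t = 24.6 − 0.47*14 = 24.6 − 6.58 = 18.02 mm

18.02 mm


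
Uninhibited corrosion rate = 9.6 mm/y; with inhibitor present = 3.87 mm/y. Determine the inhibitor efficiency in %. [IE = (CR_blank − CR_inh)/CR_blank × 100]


Apply the inhibitor-efficiency definition: IE = (CR_blank − CR_inh)/CR_blank × 100
IE = (9.6 − 3.87) / 9.6 × 100
IE = 5.73 / 9.6 × 100 = 59.7 %

59.7 %


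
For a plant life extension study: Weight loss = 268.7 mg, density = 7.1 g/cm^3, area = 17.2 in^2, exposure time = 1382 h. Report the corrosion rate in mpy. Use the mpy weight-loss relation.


Apply the mpy weight-loss relation: CR = 534 * W / (D * A * T)
Numerator: 534 * 268.7 = 143485.8
Denominator: 7.1 * 17.2 * 1382 = 168769.84
CR = 143485.8 / 168769.84 = 0.8502 mpy

0.8502 mpy


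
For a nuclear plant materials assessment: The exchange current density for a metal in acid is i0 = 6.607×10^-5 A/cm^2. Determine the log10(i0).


i0 = 6.607×10^-5 A/cm^2
log10(i0) = -4.18

-4.18


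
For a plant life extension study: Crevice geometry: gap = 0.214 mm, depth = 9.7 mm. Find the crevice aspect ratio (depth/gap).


Aspect ratio = depth / gap
Ratio = 9.7 / 0.214 = 45.3

45.3


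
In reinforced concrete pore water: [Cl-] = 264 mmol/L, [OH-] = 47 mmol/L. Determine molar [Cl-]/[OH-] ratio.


Threshold parameter = [Cl-] / [OH-] (molar basis; both in mmol/L, so units cancel)
Ratio = 264 / 47 = 5.62

5.62


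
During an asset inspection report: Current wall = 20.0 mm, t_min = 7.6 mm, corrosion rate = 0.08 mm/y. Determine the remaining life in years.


Apply the remaining-life relation: RL = (t_current − t_min) / CR
RL = (20.0 − 7.6) / 0.08 = 12.4 / 0.08 = 155.0 years

155.0 years


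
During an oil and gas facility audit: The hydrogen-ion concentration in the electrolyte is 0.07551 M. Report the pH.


pH = −log10[H+]
pH = −log10(0.07551) = 1.12

1.12


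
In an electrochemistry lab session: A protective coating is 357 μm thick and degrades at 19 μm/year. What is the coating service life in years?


Service life = thickness / degradation rate
Life = 357 / 19 = 18.8 years

18.8 years


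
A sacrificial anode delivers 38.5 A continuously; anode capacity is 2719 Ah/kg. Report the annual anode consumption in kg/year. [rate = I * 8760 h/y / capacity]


Annual consumption = current * hours per year / capacity
Rate = 38.5 * 8760 / 2719 = 124.0 kg/year

124.0 kg/year


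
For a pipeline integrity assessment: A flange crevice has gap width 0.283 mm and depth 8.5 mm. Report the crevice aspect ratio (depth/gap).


Aspect ratio = depth / gap
Ratio = 8.5 / 0.283 = 30.0

30.0


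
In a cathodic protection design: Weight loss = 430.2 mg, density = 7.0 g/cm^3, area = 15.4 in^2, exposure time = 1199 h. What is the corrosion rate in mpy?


Apply the mpy weight-loss relation: CR = 534 * W / (D * A * T)
Numerator: 534 * 430.2 = 229726.8
Denominator: 7.0 * 15.4 * 1199 = 129252.2
CR = 229726.8 / 129252.2 = 1.7774 mpy

1.7774 mpy


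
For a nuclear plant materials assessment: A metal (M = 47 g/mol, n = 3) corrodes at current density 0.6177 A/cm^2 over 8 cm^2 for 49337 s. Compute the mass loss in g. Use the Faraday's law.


Apply Faraday's law: m = i*A*t*M / (n*F)
Total charge passed Q = i*A*t = 0.6177*8*49337 = 243803.7192 C
m = Q*M/(n*F) = 243803.7192*47/(3*96485) = 39.58741 g

39.58741 g


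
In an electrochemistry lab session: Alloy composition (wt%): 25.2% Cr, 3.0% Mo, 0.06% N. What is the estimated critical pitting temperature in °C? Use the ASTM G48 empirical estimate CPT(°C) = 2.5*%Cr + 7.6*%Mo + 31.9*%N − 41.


Apply the ASTM G48 empirical CPT estimate: CPT(°C) = 2.5*%Cr + 7.6*%Mo + 31.9*%N − 41
2.5*25.2 = 63; 7.6*3.0 = 22.8; 31.9*0.06 = 1.914
CPT = 63 + 22.8 + 1.914 − 41 = 46.714 °C
Rounded to 0.1 °C: CPT ≈ 46.7 °C

46.7 °C


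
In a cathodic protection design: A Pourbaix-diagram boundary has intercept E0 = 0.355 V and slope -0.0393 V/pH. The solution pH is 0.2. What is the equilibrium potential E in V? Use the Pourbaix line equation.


Apply the Pourbaix line equation: E = E0 + slope*pH
E = 0.355 + (-0.0393)*0.2 = 0.355 + (-0.00786) = 0.34714 V
Rounded to 4 decimal places: E = 0.3471 V

0.3471 V


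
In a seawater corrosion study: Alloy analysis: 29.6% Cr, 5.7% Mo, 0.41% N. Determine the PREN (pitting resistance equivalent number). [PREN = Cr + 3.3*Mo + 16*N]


Apply the PREN formula: PREN = Cr + 3.3*Mo + 16*N
PREN = 29.6 + 3.3*5.7 + 16*0.41
PREN = 29.6 + 18.81 + 6.56 = 54.97

54.97


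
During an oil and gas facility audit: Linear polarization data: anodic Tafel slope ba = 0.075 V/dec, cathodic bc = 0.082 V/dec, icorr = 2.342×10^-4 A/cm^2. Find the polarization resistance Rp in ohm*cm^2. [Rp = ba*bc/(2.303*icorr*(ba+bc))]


Apply the Stern-Geary equation: Rp = ba*bc / (2.303*icorr*(ba+bc))
ba*bc = 0.075*0.082 = 0.00615
ba+bc = 0.157; 2.303*icorr*(ba+bc) = 2.303*2.342×10^-4*0.157 = 8.4679928×10^-5
Rp = 0.00615 / 8.4679928×10^-5 = 72.63 ohm*cm^2

72.63 ohm*cm^2


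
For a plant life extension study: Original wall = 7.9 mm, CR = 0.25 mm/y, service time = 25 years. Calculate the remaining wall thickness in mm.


Remaining wall = original − CR × time
t = 7.9 − 0.25*25 = 7.9 − 6.25 = 1.65 mm

1.65 mm


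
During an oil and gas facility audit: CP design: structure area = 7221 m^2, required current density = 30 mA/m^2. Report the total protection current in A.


I = area * current density, then convert mA → A (÷1000)
I = 7221 * 30 / 1000 = 216.63 A

216.63 A


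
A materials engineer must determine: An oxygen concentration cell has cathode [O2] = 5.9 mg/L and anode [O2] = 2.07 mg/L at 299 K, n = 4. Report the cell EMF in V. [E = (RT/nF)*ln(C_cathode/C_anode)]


Apply the Nernst concentration-cell relation: E = (RT/nF)*ln(C_cathode/C_anode)
RT/nF = 8.314*299/(4*96485) = 0.00644112 V
ln(5.9/2.07) = 1.0474
E = 0.00644112 * 1.0474 = 0.00675 V

0.00675 V


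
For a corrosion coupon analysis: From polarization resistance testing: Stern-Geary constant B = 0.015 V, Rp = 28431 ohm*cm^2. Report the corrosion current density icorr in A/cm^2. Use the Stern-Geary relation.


Apply the Stern-Geary relation: icorr = B / Rp
icorr = 0.015 / 28431 = 5.276×10^-7 A/cm^2

5.276×10^-7 A/cm^2


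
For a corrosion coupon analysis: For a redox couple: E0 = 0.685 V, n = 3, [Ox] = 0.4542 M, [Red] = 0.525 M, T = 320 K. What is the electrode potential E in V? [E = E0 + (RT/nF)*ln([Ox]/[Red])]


Apply the Nernst equation: E = E0 + (RT/nF)*ln([Ox]/[Red])
Step 1: RT/nF = 8.314*320/(3*96485) = 0.00919134 V
Step 2: [Ox]/[Red] = 0.4542/0.525 = 0.865143
Step 3: ln(0.865143) = -0.14486
Step 4: correction = 0.00919134 * -0.14486 = -0.001 V
E = 0.685 + -0.001 = 0.684 V

0.684 V


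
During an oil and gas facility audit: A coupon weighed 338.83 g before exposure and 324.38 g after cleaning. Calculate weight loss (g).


Weight loss = initial − final
WL = 338.83 − 324.38 = 14.45 g

14.45 g


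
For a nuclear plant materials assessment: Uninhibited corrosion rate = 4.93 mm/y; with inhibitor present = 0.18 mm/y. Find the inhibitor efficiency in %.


Apply the inhibitor-efficiency definition: IE = (CR_blank − CR_inh)/CR_blank × 100
IE = (4.93 − 0.18) / 4.93 × 100
IE = 4.75 / 4.93 × 100 = 96.3 %

96.3 %


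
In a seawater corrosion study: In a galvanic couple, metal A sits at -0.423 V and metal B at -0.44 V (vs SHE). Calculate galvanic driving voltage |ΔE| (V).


Driving voltage is the absolute potential difference.
|ΔE| = |-0.423 − (-0.44)| = 0.017 V

0.017 V


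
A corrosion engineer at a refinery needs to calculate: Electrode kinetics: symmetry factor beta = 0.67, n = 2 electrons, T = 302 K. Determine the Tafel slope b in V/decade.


Apply the Tafel slope relation: b = 2.303*R*T/(beta*n*F)
Numerator: 2.303 * 8.314 * 302 = 5782.44
Denominator: 0.67 * 2 * 96485 = 129289.9
b = 5782.44 / 129289.9 = 0.0447 V/decade

0.0447 V/decade


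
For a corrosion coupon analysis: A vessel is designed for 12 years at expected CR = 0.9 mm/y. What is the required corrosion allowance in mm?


Corrosion allowance = CR × design life
CA = 0.9 * 12 = 10.8 mm

10.8 mm


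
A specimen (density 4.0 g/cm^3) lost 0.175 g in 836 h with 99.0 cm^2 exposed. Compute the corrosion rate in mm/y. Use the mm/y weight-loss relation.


Apply the mm/y weight-loss relation: CR = 87600 * W / (D * A * T)
Numerator: 87600 * 0.175 = 15330.0
Denominator: 4.0 * 99.0 * 836 = 331056.0
CR = 15330.0 / 331056.0 = 0.046306 mm/y

0.046306 mm/y


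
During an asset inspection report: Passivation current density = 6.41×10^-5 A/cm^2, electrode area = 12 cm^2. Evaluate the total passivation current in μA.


I = i_pass * A, then convert A → μA (×10^6)
I = 6.41×10^-5 * 12 * 10^6 = 769.2 μA

769.2 μA


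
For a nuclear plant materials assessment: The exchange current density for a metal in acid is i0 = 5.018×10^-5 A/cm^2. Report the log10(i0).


i0 = 5.018×10^-5 A/cm^2
log10(i0) = -4.299

-4.299


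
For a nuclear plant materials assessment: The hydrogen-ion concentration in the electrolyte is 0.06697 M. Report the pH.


pH = −log10[H+]
pH = −log10(0.06697) = 1.17

1.17


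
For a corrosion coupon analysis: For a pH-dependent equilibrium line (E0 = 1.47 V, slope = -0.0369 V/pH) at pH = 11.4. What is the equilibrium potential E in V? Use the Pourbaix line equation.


Apply the Pourbaix line equation: E = E0 + slope*pH
E = 1.47 + (-0.0369)*11.4 = 1.47 + (-0.42066) = 1.04934 V
Rounded to 4 decimal places: E = 1.0493 V

1.0493 V


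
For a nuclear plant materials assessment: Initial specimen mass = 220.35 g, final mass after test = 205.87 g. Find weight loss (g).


Weight loss = initial − final
WL = 220.35 − 205.87 = 14.48 g

14.48 g


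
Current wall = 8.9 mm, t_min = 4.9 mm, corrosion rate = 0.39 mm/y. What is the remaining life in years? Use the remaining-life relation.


Apply the remaining-life relation: RL = (t_current − t_min) / CR
RL = (8.9 − 4.9) / 0.39 = 4.0 / 0.39 = 10.3 years

10.3 years


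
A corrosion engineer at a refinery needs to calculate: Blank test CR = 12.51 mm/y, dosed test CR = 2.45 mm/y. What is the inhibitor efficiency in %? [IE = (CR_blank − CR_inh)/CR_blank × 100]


Apply the inhibitor-efficiency definition: IE = (CR_blank − CR_inh)/CR_blank × 100
IE = (12.51 − 2.45) / 12.51 × 100
IE = 10.06 / 12.51 × 100 = 80.4 %

80.4 %


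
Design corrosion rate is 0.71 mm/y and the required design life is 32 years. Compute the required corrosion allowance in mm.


Corrosion allowance = CR × design life
CA = 0.71 * 32 = 22.72 mm

22.72 mm


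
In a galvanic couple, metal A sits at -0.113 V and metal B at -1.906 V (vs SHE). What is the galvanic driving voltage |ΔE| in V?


Driving voltage is the absolute potential difference.
|ΔE| = |-0.113 − (-1.906)| = 1.793 V

1.793 V


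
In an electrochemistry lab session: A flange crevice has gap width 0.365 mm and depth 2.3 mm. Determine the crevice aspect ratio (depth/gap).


Aspect ratio = depth / gap
Ratio = 2.3 / 0.365 = 6.3

6.3


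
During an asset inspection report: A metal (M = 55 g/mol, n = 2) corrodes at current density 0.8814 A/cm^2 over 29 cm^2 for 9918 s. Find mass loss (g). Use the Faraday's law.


Apply Faraday's law: m = i*A*t*M / (n*F)
Total charge passed Q = i*A*t = 0.8814*29*9918 = 253510.0308 C
m = Q*M/(n*F) = 253510.0308*55/(2*96485) = 72.255 g

72.255 g


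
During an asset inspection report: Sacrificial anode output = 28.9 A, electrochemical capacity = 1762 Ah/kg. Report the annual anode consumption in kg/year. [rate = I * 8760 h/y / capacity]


Annual consumption = current * hours per year / capacity
Rate = 28.9 * 8760 / 1762 = 143.7 kg/year

143.7 kg/year


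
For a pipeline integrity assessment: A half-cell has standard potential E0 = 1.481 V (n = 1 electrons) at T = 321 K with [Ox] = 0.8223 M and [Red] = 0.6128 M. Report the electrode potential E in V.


Apply the Nernst equation: E = E0 + (RT/nF)*ln([Ox]/[Red])
Step 1: RT/nF = 8.314*321/(1*96485) = 0.0276602 V
Step 2: [Ox]/[Red] = 0.8223/0.6128 = 1.341873
Step 3: ln(1.341873) = 0.294066
Step 4: correction = 0.0276602 * 0.294066 = 0.0081 V
E = 1.481 + 0.0081 = 1.4891 V

1.4891 V


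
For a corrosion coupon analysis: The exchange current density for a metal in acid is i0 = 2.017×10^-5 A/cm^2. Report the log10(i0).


i0 = 2.017×10^-5 A/cm^2
log10(i0) = -4.695

-4.695


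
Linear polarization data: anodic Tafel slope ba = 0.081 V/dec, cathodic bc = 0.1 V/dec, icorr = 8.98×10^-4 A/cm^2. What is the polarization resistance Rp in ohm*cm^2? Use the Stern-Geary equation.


Apply the Stern-Geary equation: Rp = ba*bc / (2.303*icorr*(ba+bc))
ba*bc = 0.081*0.1 = 0.0081
ba+bc = 0.181; 2.303*icorr*(ba+bc) = 2.303*8.98×10^-4*0.181 = 3.7432501×10^-4
Rp = 0.0081 / 3.7432501×10^-4 = 21.64 ohm*cm^2

21.64 ohm*cm^2


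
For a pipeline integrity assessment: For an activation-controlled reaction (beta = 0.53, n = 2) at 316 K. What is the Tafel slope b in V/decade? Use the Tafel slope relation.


Apply the Tafel slope relation: b = 2.303*R*T/(beta*n*F)
Numerator: 2.303 * 8.314 * 316 = 6050.5
Denominator: 0.53 * 2 * 96485 = 102274.1
b = 6050.5 / 102274.1 = 0.0592 V/decade

0.0592 V/decade


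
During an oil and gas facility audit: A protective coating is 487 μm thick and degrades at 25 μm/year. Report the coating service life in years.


Service life = thickness / degradation rate
Life = 487 / 25 = 19.5 years

19.5 years


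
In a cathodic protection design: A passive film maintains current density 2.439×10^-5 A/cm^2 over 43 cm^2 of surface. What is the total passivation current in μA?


I = i_pass * A, then convert A → μA (×10^6)
I = 2.439×10^-5 * 43 * 10^6 = 1048.77 μA

1048.77 μA


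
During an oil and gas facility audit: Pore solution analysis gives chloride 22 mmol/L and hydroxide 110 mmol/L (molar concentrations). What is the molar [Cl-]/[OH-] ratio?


Threshold parameter = [Cl-] / [OH-] (molar basis; both in mmol/L, so units cancel)
Ratio = 22 / 110 = 0.2

0.2


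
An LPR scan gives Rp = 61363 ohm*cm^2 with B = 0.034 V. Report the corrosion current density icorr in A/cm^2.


Apply the Stern-Geary relation: icorr = B / Rp
icorr = 0.034 / 61363 = 5.541×10^-7 A/cm^2

5.541×10^-7 A/cm^2


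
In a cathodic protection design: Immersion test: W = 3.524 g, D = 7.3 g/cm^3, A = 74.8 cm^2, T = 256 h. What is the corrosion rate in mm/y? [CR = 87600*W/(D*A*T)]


Apply the mm/y weight-loss relation: CR = 87600 * W / (D * A * T)
Numerator: 87600 * 3.524 = 308702.4
Denominator: 7.3 * 74.8 * 256 = 139786.24
CR = 308702.4 / 139786.24 = 2.208389 mm/y

2.208389 mm/y


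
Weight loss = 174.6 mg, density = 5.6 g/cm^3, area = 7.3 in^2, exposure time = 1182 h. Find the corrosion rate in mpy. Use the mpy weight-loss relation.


Apply the mpy weight-loss relation: CR = 534 * W / (D * A * T)
Numerator: 534 * 174.6 = 93236.4
Denominator: 5.6 * 7.3 * 1182 = 48320.16
CR = 93236.4 / 48320.16 = 1.92955 mpy

1.92955 mpy


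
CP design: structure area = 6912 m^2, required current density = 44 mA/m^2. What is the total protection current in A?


I = area * current density, then convert mA → A (÷1000)
I = 6912 * 44 / 1000 = 304.13 A

304.13 A


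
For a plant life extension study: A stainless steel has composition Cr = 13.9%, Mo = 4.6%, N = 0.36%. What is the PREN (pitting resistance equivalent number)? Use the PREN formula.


Apply the PREN formula: PREN = Cr + 3.3*Mo + 16*N
PREN = 13.9 + 3.3*4.6 + 16*0.36
PREN = 13.9 + 15.18 + 5.76 = 34.84

34.84


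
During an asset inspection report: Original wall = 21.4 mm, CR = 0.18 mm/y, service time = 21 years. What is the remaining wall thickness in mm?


Remaining wall = original − CR × time
t = 21.4 − 0.18*21 = 21.4 − 3.78 = 17.62 mm

17.62 mm


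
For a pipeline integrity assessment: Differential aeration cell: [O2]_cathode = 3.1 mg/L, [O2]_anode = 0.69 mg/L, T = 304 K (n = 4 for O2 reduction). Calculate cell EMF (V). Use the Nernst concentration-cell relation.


Apply the Nernst concentration-cell relation: E = (RT/nF)*ln(C_cathode/C_anode)
RT/nF = 8.314*304/(4*96485) = 0.00654883 V
ln(3.1/0.69) = 1.50247
E = 0.00654883 * 1.50247 = 0.00984 V

0.00984 V


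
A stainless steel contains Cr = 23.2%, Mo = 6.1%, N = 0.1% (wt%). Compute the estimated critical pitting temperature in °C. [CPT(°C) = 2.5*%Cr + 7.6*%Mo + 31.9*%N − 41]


Apply the ASTM G48 empirical CPT estimate: CPT(°C) = 2.5*%Cr + 7.6*%Mo + 31.9*%N − 41
2.5*23.2 = 58; 7.6*6.1 = 46.36; 31.9*0.1 = 3.19
CPT = 58 + 46.36 + 3.19 − 41 = 66.55 °C
Rounded to 0.1 °C: CPT ≈ 66.6 °C

66.6 °C


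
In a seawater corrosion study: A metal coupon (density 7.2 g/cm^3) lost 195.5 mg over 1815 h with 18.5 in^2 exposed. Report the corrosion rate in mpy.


Apply the mpy weight-loss relation: CR = 534 * W / (D * A * T)
Numerator: 534 * 195.5 = 104397.0
Denominator: 7.2 * 18.5 * 1815 = 241758.0
CR = 104397.0 / 241758.0 = 0.432 mpy

0.432 mpy


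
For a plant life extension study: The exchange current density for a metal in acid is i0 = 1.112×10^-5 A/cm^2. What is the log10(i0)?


i0 = 1.112×10^-5 A/cm^2
log10(i0) = -4.954

-4.954


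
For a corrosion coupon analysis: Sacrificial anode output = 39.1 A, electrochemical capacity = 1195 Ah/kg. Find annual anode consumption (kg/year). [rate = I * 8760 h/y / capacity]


Annual consumption = current * hours per year / capacity
Rate = 39.1 * 8760 / 1195 = 286.6 kg/year

286.6 kg/year


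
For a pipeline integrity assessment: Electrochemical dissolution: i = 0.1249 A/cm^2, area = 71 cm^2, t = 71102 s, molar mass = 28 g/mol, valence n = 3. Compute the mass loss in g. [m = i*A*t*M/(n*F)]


Apply Faraday's law: m = i*A*t*M / (n*F)
Total charge passed Q = i*A*t = 0.1249*71*71102 = 630525.4258 C
m = Q*M/(n*F) = 630525.4258*28/(3*96485) = 60.993 g

60.993 g


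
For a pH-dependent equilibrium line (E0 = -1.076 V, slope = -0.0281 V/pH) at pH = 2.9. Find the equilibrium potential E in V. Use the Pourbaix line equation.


Apply the Pourbaix line equation: E = E0 + slope*pH
E = -1.076 + (-0.0281)*2.9 = -1.076 + (-0.08149) = -1.15749 V
Rounded to 3 decimal places: E = -1.157 V

-1.157 V


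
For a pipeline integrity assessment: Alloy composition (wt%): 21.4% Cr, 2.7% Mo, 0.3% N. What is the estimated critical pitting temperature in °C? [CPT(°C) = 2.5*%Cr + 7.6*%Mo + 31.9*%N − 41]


Apply the ASTM G48 empirical CPT estimate: CPT(°C) = 2.5*%Cr + 7.6*%Mo + 31.9*%N − 41
2.5*21.4 = 53.5; 7.6*2.7 = 20.52; 31.9*0.3 = 9.57
CPT = 53.5 + 20.52 + 9.57 − 41 = 42.59 °C
Rounded to 0.1 °C: CPT ≈ 42.6 °C

42.6 °C


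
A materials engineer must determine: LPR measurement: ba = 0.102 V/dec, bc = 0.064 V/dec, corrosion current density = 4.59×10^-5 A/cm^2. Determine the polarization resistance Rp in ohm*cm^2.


Apply the Stern-Geary equation: Rp = ba*bc / (2.303*icorr*(ba+bc))
ba*bc = 0.102*0.064 = 0.006528
ba+bc = 0.166; 2.303*icorr*(ba+bc) = 2.303*4.59×10^-5*0.166 = 1.7547478×10^-5
Rp = 0.006528 / 1.7547478×10^-5 = 372.02 ohm*cm^2

372.02 ohm*cm^2


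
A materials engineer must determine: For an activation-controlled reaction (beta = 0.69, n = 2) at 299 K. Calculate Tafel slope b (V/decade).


Apply the Tafel slope relation: b = 2.303*R*T/(beta*n*F)
Numerator: 2.303 * 8.314 * 299 = 5725.0
Denominator: 0.69 * 2 * 96485 = 133149.3
b = 5725.0 / 133149.3 = 0.043 V/decade

0.043 V/decade


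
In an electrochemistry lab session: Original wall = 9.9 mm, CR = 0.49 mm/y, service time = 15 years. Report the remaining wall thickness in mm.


Remaining wall = original − CR × time
t = 9.9 − 0.49*15 = 9.9 − 7.35 = 2.55 mm

2.55 mm


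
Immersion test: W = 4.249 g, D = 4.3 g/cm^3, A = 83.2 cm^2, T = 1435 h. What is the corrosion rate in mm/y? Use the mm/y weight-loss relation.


Apply the mm/y weight-loss relation: CR = 87600 * W / (D * A * T)
Numerator: 87600 * 4.249 = 372212.4
Denominator: 4.3 * 83.2 * 1435 = 513385.6
CR = 372212.4 / 513385.6 = 0.725015 mm/y

0.725015 mm/y
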